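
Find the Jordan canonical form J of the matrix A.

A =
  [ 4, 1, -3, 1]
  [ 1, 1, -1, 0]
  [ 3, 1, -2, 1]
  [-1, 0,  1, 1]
J_2(1) ⊕ J_2(1)

The characteristic polynomial is
  det(x·I − A) = x^4 - 4*x^3 + 6*x^2 - 4*x + 1 = (x - 1)^4

Eigenvalues and multiplicities (the geometric multiplicity of λ is n − rank(A − λI), which equals the number of Jordan blocks for λ):
  λ = 1: algebraic multiplicity = 4, geometric multiplicity = 2

Determining the block sizes for each eigenvalue:
  λ = 1: with am = 4 and gm = 2, the partition is not yet determined (e.g. several partitions of 4 into 2 parts exist). Let N = A − (1)·I. Computing rank(N^1) = 2, rank(N^2) = 0; the number of blocks of size ≥ j is rank(N^{j−1}) − rank(N^j), giving [2, 2]. So we have 2 block(s) of size 2 → block sizes [2, 2]

Assembling the blocks gives a Jordan form
J =
  [1, 1, 0, 0]
  [0, 1, 0, 0]
  [0, 0, 1, 1]
  [0, 0, 0, 1]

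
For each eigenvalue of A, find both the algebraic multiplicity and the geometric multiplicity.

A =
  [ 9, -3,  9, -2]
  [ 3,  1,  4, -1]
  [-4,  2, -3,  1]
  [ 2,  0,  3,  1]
λ = 2: alg = 4, geom = 2

Step 1 — factor the characteristic polynomial to read off the algebraic multiplicities:
  χ_A(x) = (x - 2)^4

Step 2 — compute geometric multiplicities via the rank-nullity identity g(λ) = n − rank(A − λI):
  rank(A − (2)·I) = 2, so dim ker(A − (2)·I) = n − 2 = 2

Summary:
  λ = 2: algebraic multiplicity = 4, geometric multiplicity = 2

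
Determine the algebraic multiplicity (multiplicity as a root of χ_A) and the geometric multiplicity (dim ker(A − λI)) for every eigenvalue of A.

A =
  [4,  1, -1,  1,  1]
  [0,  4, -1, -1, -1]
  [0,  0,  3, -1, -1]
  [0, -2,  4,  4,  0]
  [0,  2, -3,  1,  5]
λ = 4: alg = 5, geom = 3

Step 1 — factor the characteristic polynomial to read off the algebraic multiplicities:
  χ_A(x) = (x - 4)^5

Step 2 — compute geometric multiplicities via the rank-nullity identity g(λ) = n − rank(A − λI):
  rank(A − (4)·I) = 2, so dim ker(A − (4)·I) = n − 2 = 3

Summary:
  λ = 4: algebraic multiplicity = 5, geometric multiplicity = 3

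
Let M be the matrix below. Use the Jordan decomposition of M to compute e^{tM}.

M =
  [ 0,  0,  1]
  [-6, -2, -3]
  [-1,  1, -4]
e^{tM} =
  [3*t^2*exp(-2*t)/2 + 2*t*exp(-2*t) + exp(-2*t), t^2*exp(-2*t)/2, t*exp(-2*t)]
  [-9*t^2*exp(-2*t)/2 - 6*t*exp(-2*t), -3*t^2*exp(-2*t)/2 + exp(-2*t), -3*t*exp(-2*t)]
  [-3*t^2*exp(-2*t) - t*exp(-2*t), -t^2*exp(-2*t) + t*exp(-2*t), -2*t*exp(-2*t) + exp(-2*t)]

Strategy: write M = P · J · P⁻¹ where J is a Jordan canonical form, so e^{tM} = P · e^{tJ} · P⁻¹, and e^{tJ} can be computed block-by-block.

M has Jordan form
J =
  [-2,  1,  0]
  [ 0, -2,  1]
  [ 0,  0, -2]
(up to reordering of blocks).

Per-block formulas:
  For a 3×3 Jordan block J_3(-2): exp(t · J_3(-2)) = e^(-2t)·(I + t·N + (t^2/2)·N^2), where N is the 3×3 nilpotent shift.

After assembling e^{tJ} and conjugating by P, we get:

e^{tM} =
  [3*t^2*exp(-2*t)/2 + 2*t*exp(-2*t) + exp(-2*t), t^2*exp(-2*t)/2, t*exp(-2*t)]
  [-9*t^2*exp(-2*t)/2 - 6*t*exp(-2*t), -3*t^2*exp(-2*t)/2 + exp(-2*t), -3*t*exp(-2*t)]
  [-3*t^2*exp(-2*t) - t*exp(-2*t), -t^2*exp(-2*t) + t*exp(-2*t), -2*t*exp(-2*t) + exp(-2*t)]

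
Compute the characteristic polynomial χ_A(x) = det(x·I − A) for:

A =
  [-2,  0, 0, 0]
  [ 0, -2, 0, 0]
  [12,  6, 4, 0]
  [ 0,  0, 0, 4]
x^4 - 4*x^3 - 12*x^2 + 32*x + 64

Expanding det(x·I − A) (e.g. by cofactor expansion or by noting that A is similar to its Jordan form J, which has the same characteristic polynomial as A) gives
  χ_A(x) = x^4 - 4*x^3 - 12*x^2 + 32*x + 64
which factors as (x - 4)^2*(x + 2)^2. The eigenvalues (with algebraic multiplicities) are λ = -2 with multiplicity 2, λ = 4 with multiplicity 2.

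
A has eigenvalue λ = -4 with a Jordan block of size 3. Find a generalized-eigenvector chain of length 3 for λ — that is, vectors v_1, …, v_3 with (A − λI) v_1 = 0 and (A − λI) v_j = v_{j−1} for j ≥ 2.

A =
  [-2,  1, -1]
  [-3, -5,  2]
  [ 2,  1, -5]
A Jordan chain for λ = -4 of length 3:
v_1 = (-1, 1, -1)ᵀ
v_2 = (2, -3, 2)ᵀ
v_3 = (1, 0, 0)ᵀ

Let N = A − (-4)·I. We want v_3 with N^3 v_3 = 0 but N^2 v_3 ≠ 0; then v_{j-1} := N · v_j for j = 3, …, 2.

Pick v_3 = (1, 0, 0)ᵀ.
Then v_2 = N · v_3 = (2, -3, 2)ᵀ.
Then v_1 = N · v_2 = (-1, 1, -1)ᵀ.

Sanity check: (A − (-4)·I) v_1 = (0, 0, 0)ᵀ = 0. ✓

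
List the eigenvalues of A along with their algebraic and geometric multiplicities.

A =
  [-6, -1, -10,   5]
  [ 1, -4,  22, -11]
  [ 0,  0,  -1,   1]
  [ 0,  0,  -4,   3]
λ = -5: alg = 2, geom = 1; λ = 1: alg = 2, geom = 1

Step 1 — factor the characteristic polynomial to read off the algebraic multiplicities:
  χ_A(x) = (x - 1)^2*(x + 5)^2

Step 2 — compute geometric multiplicities via the rank-nullity identity g(λ) = n − rank(A − λI):
  rank(A − (-5)·I) = 3, so dim ker(A − (-5)·I) = n − 3 = 1
  rank(A − (1)·I) = 3, so dim ker(A − (1)·I) = n − 3 = 1

Summary:
  λ = -5: algebraic multiplicity = 2, geometric multiplicity = 1
  λ = 1: algebraic multiplicity = 2, geometric multiplicity = 1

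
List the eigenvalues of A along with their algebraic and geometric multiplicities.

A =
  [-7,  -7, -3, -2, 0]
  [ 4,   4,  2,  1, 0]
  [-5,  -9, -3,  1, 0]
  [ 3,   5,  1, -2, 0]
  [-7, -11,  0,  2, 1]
λ = -2: alg = 4, geom = 2; λ = 1: alg = 1, geom = 1

Step 1 — factor the characteristic polynomial to read off the algebraic multiplicities:
  χ_A(x) = (x - 1)*(x + 2)^4

Step 2 — compute geometric multiplicities via the rank-nullity identity g(λ) = n − rank(A − λI):
  rank(A − (-2)·I) = 3, so dim ker(A − (-2)·I) = n − 3 = 2
  rank(A − (1)·I) = 4, so dim ker(A − (1)·I) = n − 4 = 1

Summary:
  λ = -2: algebraic multiplicity = 4, geometric multiplicity = 2
  λ = 1: algebraic multiplicity = 1, geometric multiplicity = 1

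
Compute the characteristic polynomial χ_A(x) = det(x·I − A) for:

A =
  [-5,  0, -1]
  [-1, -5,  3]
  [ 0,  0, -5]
x^3 + 15*x^2 + 75*x + 125

Expanding det(x·I − A) (e.g. by cofactor expansion or by noting that A is similar to its Jordan form J, which has the same characteristic polynomial as A) gives
  χ_A(x) = x^3 + 15*x^2 + 75*x + 125
which factors as (x + 5)^3. The eigenvalues (with algebraic multiplicities) are λ = -5 with multiplicity 3.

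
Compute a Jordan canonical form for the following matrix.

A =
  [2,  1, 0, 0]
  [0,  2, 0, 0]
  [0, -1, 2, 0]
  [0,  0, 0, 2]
J_2(2) ⊕ J_1(2) ⊕ J_1(2)

The characteristic polynomial is
  det(x·I − A) = x^4 - 8*x^3 + 24*x^2 - 32*x + 16 = (x - 2)^4

Eigenvalues and multiplicities (the geometric multiplicity of λ is n − rank(A − λI), which equals the number of Jordan blocks for λ):
  λ = 2: algebraic multiplicity = 4, geometric multiplicity = 3

Determining the block sizes for each eigenvalue:
  λ = 2: 3 blocks summing to 4 forces exactly one block of size 2 and the rest size 1 → block sizes [2, 1, 1]

Assembling the blocks gives a Jordan form
J =
  [2, 1, 0, 0]
  [0, 2, 0, 0]
  [0, 0, 2, 0]
  [0, 0, 0, 2]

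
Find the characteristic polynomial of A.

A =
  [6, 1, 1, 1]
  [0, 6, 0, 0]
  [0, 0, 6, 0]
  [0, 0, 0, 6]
x^4 - 24*x^3 + 216*x^2 - 864*x + 1296

Expanding det(x·I − A) (e.g. by cofactor expansion or by noting that A is similar to its Jordan form J, which has the same characteristic polynomial as A) gives
  χ_A(x) = x^4 - 24*x^3 + 216*x^2 - 864*x + 1296
which factors as (x - 6)^4. The eigenvalues (with algebraic multiplicities) are λ = 6 with multiplicity 4.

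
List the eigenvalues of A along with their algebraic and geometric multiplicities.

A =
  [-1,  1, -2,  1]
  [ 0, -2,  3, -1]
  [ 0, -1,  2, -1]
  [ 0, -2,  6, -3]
λ = -1: alg = 4, geom = 2

Step 1 — factor the characteristic polynomial to read off the algebraic multiplicities:
  χ_A(x) = (x + 1)^4

Step 2 — compute geometric multiplicities via the rank-nullity identity g(λ) = n − rank(A − λI):
  rank(A − (-1)·I) = 2, so dim ker(A − (-1)·I) = n − 2 = 2

Summary:
  λ = -1: algebraic multiplicity = 4, geometric multiplicity = 2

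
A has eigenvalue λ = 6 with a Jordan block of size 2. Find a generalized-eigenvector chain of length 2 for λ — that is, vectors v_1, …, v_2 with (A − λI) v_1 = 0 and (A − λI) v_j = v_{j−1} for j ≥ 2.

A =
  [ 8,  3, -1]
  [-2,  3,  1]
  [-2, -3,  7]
A Jordan chain for λ = 6 of length 2:
v_1 = (2, -2, -2)ᵀ
v_2 = (1, 0, 0)ᵀ

Let N = A − (6)·I. We want v_2 with N^2 v_2 = 0 but N^1 v_2 ≠ 0; then v_{j-1} := N · v_j for j = 2, …, 2.

Pick v_2 = (1, 0, 0)ᵀ.
Then v_1 = N · v_2 = (2, -2, -2)ᵀ.

Sanity check: (A − (6)·I) v_1 = (0, 0, 0)ᵀ = 0. ✓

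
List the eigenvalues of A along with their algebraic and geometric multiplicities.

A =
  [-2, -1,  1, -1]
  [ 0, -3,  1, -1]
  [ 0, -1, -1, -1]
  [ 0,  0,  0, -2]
λ = -2: alg = 4, geom = 3

Step 1 — factor the characteristic polynomial to read off the algebraic multiplicities:
  χ_A(x) = (x + 2)^4

Step 2 — compute geometric multiplicities via the rank-nullity identity g(λ) = n − rank(A − λI):
  rank(A − (-2)·I) = 1, so dim ker(A − (-2)·I) = n − 1 = 3

Summary:
  λ = -2: algebraic multiplicity = 4, geometric multiplicity = 3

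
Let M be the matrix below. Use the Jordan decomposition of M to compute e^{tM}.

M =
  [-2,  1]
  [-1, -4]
e^{tM} =
  [t*exp(-3*t) + exp(-3*t), t*exp(-3*t)]
  [-t*exp(-3*t), -t*exp(-3*t) + exp(-3*t)]

Strategy: write M = P · J · P⁻¹ where J is a Jordan canonical form, so e^{tM} = P · e^{tJ} · P⁻¹, and e^{tJ} can be computed block-by-block.

M has Jordan form
J =
  [-3,  1]
  [ 0, -3]
(up to reordering of blocks).

Per-block formulas:
  For a 2×2 Jordan block J_2(-3): exp(t · J_2(-3)) = e^(-3t)·(I + t·N), where N is the 2×2 nilpotent shift.

After assembling e^{tJ} and conjugating by P, we get:

e^{tM} =
  [t*exp(-3*t) + exp(-3*t), t*exp(-3*t)]
  [-t*exp(-3*t), -t*exp(-3*t) + exp(-3*t)]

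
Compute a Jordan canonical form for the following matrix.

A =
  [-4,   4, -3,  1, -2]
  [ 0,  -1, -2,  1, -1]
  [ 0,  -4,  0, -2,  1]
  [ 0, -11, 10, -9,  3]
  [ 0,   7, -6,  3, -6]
J_3(-4) ⊕ J_2(-4)

The characteristic polynomial is
  det(x·I − A) = x^5 + 20*x^4 + 160*x^3 + 640*x^2 + 1280*x + 1024 = (x + 4)^5

Eigenvalues and multiplicities (the geometric multiplicity of λ is n − rank(A − λI), which equals the number of Jordan blocks for λ):
  λ = -4: algebraic multiplicity = 5, geometric multiplicity = 2

Determining the block sizes for each eigenvalue:
  λ = -4: with am = 5 and gm = 2, the partition is not yet determined (e.g. several partitions of 5 into 2 parts exist). Let N = A − (-4)·I. Computing rank(N^1) = 3, rank(N^2) = 1, rank(N^3) = 0; the number of blocks of size ≥ j is rank(N^{j−1}) − rank(N^j), giving [2, 2, 1]. So we have 1 block(s) of size 3, 1 block(s) of size 2 → block sizes [3, 2]

Assembling the blocks gives a Jordan form
J =
  [-4,  1,  0,  0,  0]
  [ 0, -4,  1,  0,  0]
  [ 0,  0, -4,  0,  0]
  [ 0,  0,  0, -4,  1]
  [ 0,  0,  0,  0, -4]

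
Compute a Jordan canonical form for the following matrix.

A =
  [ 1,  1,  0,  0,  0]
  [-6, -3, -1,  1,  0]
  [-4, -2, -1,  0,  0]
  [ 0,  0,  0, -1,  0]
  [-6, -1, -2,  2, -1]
J_3(-1) ⊕ J_1(-1) ⊕ J_1(-1)

The characteristic polynomial is
  det(x·I − A) = x^5 + 5*x^4 + 10*x^3 + 10*x^2 + 5*x + 1 = (x + 1)^5

Eigenvalues and multiplicities (the geometric multiplicity of λ is n − rank(A − λI), which equals the number of Jordan blocks for λ):
  λ = -1: algebraic multiplicity = 5, geometric multiplicity = 3

Determining the block sizes for each eigenvalue:
  λ = -1: with am = 5 and gm = 3, the partition is not yet determined (e.g. several partitions of 5 into 3 parts exist). Let N = A − (-1)·I. Computing rank(N^1) = 2, rank(N^2) = 1, rank(N^3) = 0; the number of blocks of size ≥ j is rank(N^{j−1}) − rank(N^j), giving [3, 1, 1]. So we have 1 block(s) of size 3, 2 block(s) of size 1 → block sizes [3, 1, 1]

Assembling the blocks gives a Jordan form
J =
  [-1,  1,  0,  0,  0]
  [ 0, -1,  1,  0,  0]
  [ 0,  0, -1,  0,  0]
  [ 0,  0,  0, -1,  0]
  [ 0,  0,  0,  0, -1]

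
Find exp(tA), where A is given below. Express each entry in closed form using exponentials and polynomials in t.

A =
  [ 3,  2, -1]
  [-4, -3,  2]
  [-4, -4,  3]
e^{tA} =
  [2*t*exp(t) + exp(t), 2*t*exp(t), -t*exp(t)]
  [-4*t*exp(t), -4*t*exp(t) + exp(t), 2*t*exp(t)]
  [-4*t*exp(t), -4*t*exp(t), 2*t*exp(t) + exp(t)]

Strategy: write A = P · J · P⁻¹ where J is a Jordan canonical form, so e^{tA} = P · e^{tJ} · P⁻¹, and e^{tJ} can be computed block-by-block.

A has Jordan form
J =
  [1, 1, 0]
  [0, 1, 0]
  [0, 0, 1]
(up to reordering of blocks).

Per-block formulas:
  For a 2×2 Jordan block J_2(1): exp(t · J_2(1)) = e^(1t)·(I + t·N), where N is the 2×2 nilpotent shift.
  For a 1×1 block at λ = 1: exp(t · [1]) = [e^(1t)].

After assembling e^{tJ} and conjugating by P, we get:

e^{tA} =
  [2*t*exp(t) + exp(t), 2*t*exp(t), -t*exp(t)]
  [-4*t*exp(t), -4*t*exp(t) + exp(t), 2*t*exp(t)]
  [-4*t*exp(t), -4*t*exp(t), 2*t*exp(t) + exp(t)]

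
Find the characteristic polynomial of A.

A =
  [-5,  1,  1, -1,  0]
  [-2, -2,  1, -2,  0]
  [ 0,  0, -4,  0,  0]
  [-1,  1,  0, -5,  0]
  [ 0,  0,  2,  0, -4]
x^5 + 20*x^4 + 160*x^3 + 640*x^2 + 1280*x + 1024

Expanding det(x·I − A) (e.g. by cofactor expansion or by noting that A is similar to its Jordan form J, which has the same characteristic polynomial as A) gives
  χ_A(x) = x^5 + 20*x^4 + 160*x^3 + 640*x^2 + 1280*x + 1024
which factors as (x + 4)^5. The eigenvalues (with algebraic multiplicities) are λ = -4 with multiplicity 5.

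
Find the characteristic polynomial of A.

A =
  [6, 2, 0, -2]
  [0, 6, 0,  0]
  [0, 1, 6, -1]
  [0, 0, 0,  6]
x^4 - 24*x^3 + 216*x^2 - 864*x + 1296

Expanding det(x·I − A) (e.g. by cofactor expansion or by noting that A is similar to its Jordan form J, which has the same characteristic polynomial as A) gives
  χ_A(x) = x^4 - 24*x^3 + 216*x^2 - 864*x + 1296
which factors as (x - 6)^4. The eigenvalues (with algebraic multiplicities) are λ = 6 with multiplicity 4.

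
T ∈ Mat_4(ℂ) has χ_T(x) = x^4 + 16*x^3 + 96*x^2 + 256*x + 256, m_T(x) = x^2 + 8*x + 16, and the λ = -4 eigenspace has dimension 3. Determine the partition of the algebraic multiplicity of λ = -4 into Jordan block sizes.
Block sizes for λ = -4: [2, 1, 1]

Step 1 — from the characteristic polynomial, algebraic multiplicity of λ = -4 is 4. From dim ker(T − (-4)·I) = 3, there are exactly 3 Jordan blocks for λ = -4.
Step 2 — from the minimal polynomial, the factor (x + 4)^2 tells us the largest block for λ = -4 has size 2.
Step 3 — with total size 4, 3 blocks, and largest block 2, the block sizes (in nonincreasing order) are [2, 1, 1].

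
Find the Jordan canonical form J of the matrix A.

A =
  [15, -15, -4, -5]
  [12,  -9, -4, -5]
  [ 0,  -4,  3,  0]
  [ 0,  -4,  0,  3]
J_3(3) ⊕ J_1(3)

The characteristic polynomial is
  det(x·I − A) = x^4 - 12*x^3 + 54*x^2 - 108*x + 81 = (x - 3)^4

Eigenvalues and multiplicities (the geometric multiplicity of λ is n − rank(A − λI), which equals the number of Jordan blocks for λ):
  λ = 3: algebraic multiplicity = 4, geometric multiplicity = 2

Determining the block sizes for each eigenvalue:
  λ = 3: with am = 4 and gm = 2, the partition is not yet determined (e.g. several partitions of 4 into 2 parts exist). Let N = A − (3)·I. Computing rank(N^1) = 2, rank(N^2) = 1, rank(N^3) = 0; the number of blocks of size ≥ j is rank(N^{j−1}) − rank(N^j), giving [2, 1, 1]. So we have 1 block(s) of size 3, 1 block(s) of size 1 → block sizes [3, 1]

Assembling the blocks gives a Jordan form
J =
  [3, 1, 0, 0]
  [0, 3, 1, 0]
  [0, 0, 3, 0]
  [0, 0, 0, 3]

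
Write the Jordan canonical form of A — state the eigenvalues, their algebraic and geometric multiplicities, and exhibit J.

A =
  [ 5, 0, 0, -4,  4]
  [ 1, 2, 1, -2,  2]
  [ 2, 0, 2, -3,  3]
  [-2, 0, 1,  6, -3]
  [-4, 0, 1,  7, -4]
J_1(1) ⊕ J_2(2) ⊕ J_1(3) ⊕ J_1(3)

The characteristic polynomial is
  det(x·I − A) = x^5 - 11*x^4 + 47*x^3 - 97*x^2 + 96*x - 36 = (x - 3)^2*(x - 2)^2*(x - 1)

Eigenvalues and multiplicities (the geometric multiplicity of λ is n − rank(A − λI), which equals the number of Jordan blocks for λ):
  λ = 1: algebraic multiplicity = 1, geometric multiplicity = 1
  λ = 2: algebraic multiplicity = 2, geometric multiplicity = 1
  λ = 3: algebraic multiplicity = 2, geometric multiplicity = 2

Determining the block sizes for each eigenvalue:
  λ = 1: one block (gm = 1), so the single block has size am = 1 → block sizes [1]
  λ = 2: one block (gm = 1), so the single block has size am = 2 → block sizes [2]
  λ = 3: gm = am = 2, so every block has size 1 → block sizes [1, 1]

Assembling the blocks gives a Jordan form
J =
  [1, 0, 0, 0, 0]
  [0, 2, 1, 0, 0]
  [0, 0, 2, 0, 0]
  [0, 0, 0, 3, 0]
  [0, 0, 0, 0, 3]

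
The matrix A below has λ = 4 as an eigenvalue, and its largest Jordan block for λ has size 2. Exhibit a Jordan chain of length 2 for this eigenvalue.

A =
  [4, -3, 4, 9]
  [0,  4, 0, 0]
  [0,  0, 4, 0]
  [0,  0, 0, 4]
A Jordan chain for λ = 4 of length 2:
v_1 = (-3, 0, 0, 0)ᵀ
v_2 = (0, 1, 0, 0)ᵀ

Let N = A − (4)·I. We want v_2 with N^2 v_2 = 0 but N^1 v_2 ≠ 0; then v_{j-1} := N · v_j for j = 2, …, 2.

Pick v_2 = (0, 1, 0, 0)ᵀ.
Then v_1 = N · v_2 = (-3, 0, 0, 0)ᵀ.

Sanity check: (A − (4)·I) v_1 = (0, 0, 0, 0)ᵀ = 0. ✓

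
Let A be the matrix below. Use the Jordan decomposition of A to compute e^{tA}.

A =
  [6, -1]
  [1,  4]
e^{tA} =
  [t*exp(5*t) + exp(5*t), -t*exp(5*t)]
  [t*exp(5*t), -t*exp(5*t) + exp(5*t)]

Strategy: write A = P · J · P⁻¹ where J is a Jordan canonical form, so e^{tA} = P · e^{tJ} · P⁻¹, and e^{tJ} can be computed block-by-block.

A has Jordan form
J =
  [5, 1]
  [0, 5]
(up to reordering of blocks).

Per-block formulas:
  For a 2×2 Jordan block J_2(5): exp(t · J_2(5)) = e^(5t)·(I + t·N), where N is the 2×2 nilpotent shift.

After assembling e^{tJ} and conjugating by P, we get:

e^{tA} =
  [t*exp(5*t) + exp(5*t), -t*exp(5*t)]
  [t*exp(5*t), -t*exp(5*t) + exp(5*t)]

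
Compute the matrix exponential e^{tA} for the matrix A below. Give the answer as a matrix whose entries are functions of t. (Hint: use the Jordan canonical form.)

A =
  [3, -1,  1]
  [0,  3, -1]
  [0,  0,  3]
e^{tA} =
  [exp(3*t), -t*exp(3*t), t^2*exp(3*t)/2 + t*exp(3*t)]
  [0, exp(3*t), -t*exp(3*t)]
  [0, 0, exp(3*t)]

Strategy: write A = P · J · P⁻¹ where J is a Jordan canonical form, so e^{tA} = P · e^{tJ} · P⁻¹, and e^{tJ} can be computed block-by-block.

A has Jordan form
J =
  [3, 1, 0]
  [0, 3, 1]
  [0, 0, 3]
(up to reordering of blocks).

Per-block formulas:
  For a 3×3 Jordan block J_3(3): exp(t · J_3(3)) = e^(3t)·(I + t·N + (t^2/2)·N^2), where N is the 3×3 nilpotent shift.

After assembling e^{tJ} and conjugating by P, we get:

e^{tA} =
  [exp(3*t), -t*exp(3*t), t^2*exp(3*t)/2 + t*exp(3*t)]
  [0, exp(3*t), -t*exp(3*t)]
  [0, 0, exp(3*t)]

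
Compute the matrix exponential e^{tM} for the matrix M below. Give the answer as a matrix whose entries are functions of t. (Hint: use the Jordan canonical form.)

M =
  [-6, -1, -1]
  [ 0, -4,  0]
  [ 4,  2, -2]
e^{tM} =
  [-2*t*exp(-4*t) + exp(-4*t), -t*exp(-4*t), -t*exp(-4*t)]
  [0, exp(-4*t), 0]
  [4*t*exp(-4*t), 2*t*exp(-4*t), 2*t*exp(-4*t) + exp(-4*t)]

Strategy: write M = P · J · P⁻¹ where J is a Jordan canonical form, so e^{tM} = P · e^{tJ} · P⁻¹, and e^{tJ} can be computed block-by-block.

M has Jordan form
J =
  [-4,  1,  0]
  [ 0, -4,  0]
  [ 0,  0, -4]
(up to reordering of blocks).

Per-block formulas:
  For a 1×1 block at λ = -4: exp(t · [-4]) = [e^(-4t)].
  For a 2×2 Jordan block J_2(-4): exp(t · J_2(-4)) = e^(-4t)·(I + t·N), where N is the 2×2 nilpotent shift.

After assembling e^{tJ} and conjugating by P, we get:

e^{tM} =
  [-2*t*exp(-4*t) + exp(-4*t), -t*exp(-4*t), -t*exp(-4*t)]
  [0, exp(-4*t), 0]
  [4*t*exp(-4*t), 2*t*exp(-4*t), 2*t*exp(-4*t) + exp(-4*t)]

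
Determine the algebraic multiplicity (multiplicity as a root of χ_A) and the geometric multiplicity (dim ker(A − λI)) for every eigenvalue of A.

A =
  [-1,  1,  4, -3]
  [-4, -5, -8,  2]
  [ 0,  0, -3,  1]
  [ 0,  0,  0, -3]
λ = -3: alg = 4, geom = 2

Step 1 — factor the characteristic polynomial to read off the algebraic multiplicities:
  χ_A(x) = (x + 3)^4

Step 2 — compute geometric multiplicities via the rank-nullity identity g(λ) = n − rank(A − λI):
  rank(A − (-3)·I) = 2, so dim ker(A − (-3)·I) = n − 2 = 2

Summary:
  λ = -3: algebraic multiplicity = 4, geometric multiplicity = 2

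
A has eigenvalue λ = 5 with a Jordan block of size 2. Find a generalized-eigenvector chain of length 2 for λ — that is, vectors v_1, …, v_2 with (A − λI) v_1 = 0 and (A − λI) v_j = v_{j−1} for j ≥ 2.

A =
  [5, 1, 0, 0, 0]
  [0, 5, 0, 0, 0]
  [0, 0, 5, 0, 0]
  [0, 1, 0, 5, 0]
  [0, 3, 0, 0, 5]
A Jordan chain for λ = 5 of length 2:
v_1 = (1, 0, 0, 1, 3)ᵀ
v_2 = (0, 1, 0, 0, 0)ᵀ

Let N = A − (5)·I. We want v_2 with N^2 v_2 = 0 but N^1 v_2 ≠ 0; then v_{j-1} := N · v_j for j = 2, …, 2.

Pick v_2 = (0, 1, 0, 0, 0)ᵀ.
Then v_1 = N · v_2 = (1, 0, 0, 1, 3)ᵀ.

Sanity check: (A − (5)·I) v_1 = (0, 0, 0, 0, 0)ᵀ = 0. ✓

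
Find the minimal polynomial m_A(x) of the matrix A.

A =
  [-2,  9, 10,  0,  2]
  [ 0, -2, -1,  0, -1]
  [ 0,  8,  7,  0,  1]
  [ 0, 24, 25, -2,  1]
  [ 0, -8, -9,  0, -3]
x^4 - 24*x^2 - 64*x - 48

The characteristic polynomial is χ_A(x) = (x - 6)*(x + 2)^4, so the eigenvalues are known. The minimal polynomial is
  m_A(x) = Π_λ (x − λ)^{k_λ}
where k_λ is the size of the *largest* Jordan block for λ (equivalently, the smallest k with (A − λI)^k v = 0 for every generalised eigenvector v of λ).

  λ = -2: largest Jordan block has size 3, contributing (x + 2)^3
  λ = 6: largest Jordan block has size 1, contributing (x − 6)

So m_A(x) = (x - 6)*(x + 2)^3 = x^4 - 24*x^2 - 64*x - 48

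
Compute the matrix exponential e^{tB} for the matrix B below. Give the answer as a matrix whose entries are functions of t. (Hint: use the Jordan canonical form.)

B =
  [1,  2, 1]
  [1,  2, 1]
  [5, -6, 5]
e^{tB} =
  [t*exp(4*t) + 1, -2*t*exp(4*t) + exp(4*t) - 1, t*exp(4*t)]
  [t*exp(4*t), -2*t*exp(4*t) + exp(4*t), t*exp(4*t)]
  [t*exp(4*t) + exp(4*t) - 1, -2*t*exp(4*t) - exp(4*t) + 1, t*exp(4*t) + exp(4*t)]

Strategy: write B = P · J · P⁻¹ where J is a Jordan canonical form, so e^{tB} = P · e^{tJ} · P⁻¹, and e^{tJ} can be computed block-by-block.

B has Jordan form
J =
  [0, 0, 0]
  [0, 4, 1]
  [0, 0, 4]
(up to reordering of blocks).

Per-block formulas:
  For a 1×1 block at λ = 0: exp(t · [0]) = [e^(0t)].
  For a 2×2 Jordan block J_2(4): exp(t · J_2(4)) = e^(4t)·(I + t·N), where N is the 2×2 nilpotent shift.

After assembling e^{tJ} and conjugating by P, we get:

e^{tB} =
  [t*exp(4*t) + 1, -2*t*exp(4*t) + exp(4*t) - 1, t*exp(4*t)]
  [t*exp(4*t), -2*t*exp(4*t) + exp(4*t), t*exp(4*t)]
  [t*exp(4*t) + exp(4*t) - 1, -2*t*exp(4*t) - exp(4*t) + 1, t*exp(4*t) + exp(4*t)]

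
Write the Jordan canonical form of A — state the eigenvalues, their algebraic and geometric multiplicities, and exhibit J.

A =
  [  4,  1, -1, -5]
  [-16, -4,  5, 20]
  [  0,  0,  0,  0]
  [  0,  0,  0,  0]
J_3(0) ⊕ J_1(0)

The characteristic polynomial is
  det(x·I − A) = x^4

Eigenvalues and multiplicities (the geometric multiplicity of λ is n − rank(A − λI), which equals the number of Jordan blocks for λ):
  λ = 0: algebraic multiplicity = 4, geometric multiplicity = 2

Determining the block sizes for each eigenvalue:
  λ = 0: with am = 4 and gm = 2, the partition is not yet determined (e.g. several partitions of 4 into 2 parts exist). Let N = A − (0)·I. Computing rank(N^1) = 2, rank(N^2) = 1, rank(N^3) = 0; the number of blocks of size ≥ j is rank(N^{j−1}) − rank(N^j), giving [2, 1, 1]. So we have 1 block(s) of size 3, 1 block(s) of size 1 → block sizes [3, 1]

Assembling the blocks gives a Jordan form
J =
  [0, 1, 0, 0]
  [0, 0, 1, 0]
  [0, 0, 0, 0]
  [0, 0, 0, 0]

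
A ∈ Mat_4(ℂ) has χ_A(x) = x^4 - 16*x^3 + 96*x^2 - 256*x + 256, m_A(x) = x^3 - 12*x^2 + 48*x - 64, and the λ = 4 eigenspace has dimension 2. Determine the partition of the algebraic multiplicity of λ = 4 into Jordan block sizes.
Block sizes for λ = 4: [3, 1]

Step 1 — from the characteristic polynomial, algebraic multiplicity of λ = 4 is 4. From dim ker(A − (4)·I) = 2, there are exactly 2 Jordan blocks for λ = 4.
Step 2 — from the minimal polynomial, the factor (x − 4)^3 tells us the largest block for λ = 4 has size 3.
Step 3 — with total size 4, 2 blocks, and largest block 3, the block sizes (in nonincreasing order) are [3, 1].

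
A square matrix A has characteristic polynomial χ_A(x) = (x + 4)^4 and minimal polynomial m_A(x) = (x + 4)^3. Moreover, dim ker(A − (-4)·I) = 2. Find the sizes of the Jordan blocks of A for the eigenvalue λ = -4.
Block sizes for λ = -4: [3, 1]

Step 1 — from the characteristic polynomial, algebraic multiplicity of λ = -4 is 4. From dim ker(A − (-4)·I) = 2, there are exactly 2 Jordan blocks for λ = -4.
Step 2 — from the minimal polynomial, the factor (x + 4)^3 tells us the largest block for λ = -4 has size 3.
Step 3 — with total size 4, 2 blocks, and largest block 3, the block sizes (in nonincreasing order) are [3, 1].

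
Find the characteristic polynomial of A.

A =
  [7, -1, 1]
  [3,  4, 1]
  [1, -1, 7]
x^3 - 18*x^2 + 108*x - 216

Expanding det(x·I − A) (e.g. by cofactor expansion or by noting that A is similar to its Jordan form J, which has the same characteristic polynomial as A) gives
  χ_A(x) = x^3 - 18*x^2 + 108*x - 216
which factors as (x - 6)^3. The eigenvalues (with algebraic multiplicities) are λ = 6 with multiplicity 3.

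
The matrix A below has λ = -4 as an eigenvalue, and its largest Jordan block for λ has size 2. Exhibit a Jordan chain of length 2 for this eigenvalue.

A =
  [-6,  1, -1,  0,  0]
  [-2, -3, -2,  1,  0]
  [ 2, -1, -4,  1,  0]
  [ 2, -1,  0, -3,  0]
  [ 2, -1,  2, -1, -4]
A Jordan chain for λ = -4 of length 2:
v_1 = (-2, -2, 2, 2, 2)ᵀ
v_2 = (1, 0, 0, 0, 0)ᵀ

Let N = A − (-4)·I. We want v_2 with N^2 v_2 = 0 but N^1 v_2 ≠ 0; then v_{j-1} := N · v_j for j = 2, …, 2.

Pick v_2 = (1, 0, 0, 0, 0)ᵀ.
Then v_1 = N · v_2 = (-2, -2, 2, 2, 2)ᵀ.

Sanity check: (A − (-4)·I) v_1 = (0, 0, 0, 0, 0)ᵀ = 0. ✓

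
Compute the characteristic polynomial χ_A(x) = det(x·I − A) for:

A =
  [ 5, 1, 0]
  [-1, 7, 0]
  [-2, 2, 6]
x^3 - 18*x^2 + 108*x - 216

Expanding det(x·I − A) (e.g. by cofactor expansion or by noting that A is similar to its Jordan form J, which has the same characteristic polynomial as A) gives
  χ_A(x) = x^3 - 18*x^2 + 108*x - 216
which factors as (x - 6)^3. The eigenvalues (with algebraic multiplicities) are λ = 6 with multiplicity 3.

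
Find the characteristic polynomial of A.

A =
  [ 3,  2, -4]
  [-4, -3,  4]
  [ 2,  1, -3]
x^3 + 3*x^2 + 3*x + 1

Expanding det(x·I − A) (e.g. by cofactor expansion or by noting that A is similar to its Jordan form J, which has the same characteristic polynomial as A) gives
  χ_A(x) = x^3 + 3*x^2 + 3*x + 1
which factors as (x + 1)^3. The eigenvalues (with algebraic multiplicities) are λ = -1 with multiplicity 3.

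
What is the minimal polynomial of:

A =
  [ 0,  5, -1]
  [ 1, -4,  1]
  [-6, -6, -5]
x^3 + 9*x^2 + 15*x - 25

The characteristic polynomial is χ_A(x) = (x - 1)*(x + 5)^2, so the eigenvalues are known. The minimal polynomial is
  m_A(x) = Π_λ (x − λ)^{k_λ}
where k_λ is the size of the *largest* Jordan block for λ (equivalently, the smallest k with (A − λI)^k v = 0 for every generalised eigenvector v of λ).

  λ = -5: largest Jordan block has size 2, contributing (x + 5)^2
  λ = 1: largest Jordan block has size 1, contributing (x − 1)

So m_A(x) = (x - 1)*(x + 5)^2 = x^3 + 9*x^2 + 15*x - 25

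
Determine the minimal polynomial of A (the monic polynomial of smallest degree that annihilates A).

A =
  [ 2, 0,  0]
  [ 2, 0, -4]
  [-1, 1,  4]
x^2 - 4*x + 4

The characteristic polynomial is χ_A(x) = (x - 2)^3, so the eigenvalues are known. The minimal polynomial is
  m_A(x) = Π_λ (x − λ)^{k_λ}
where k_λ is the size of the *largest* Jordan block for λ (equivalently, the smallest k with (A − λI)^k v = 0 for every generalised eigenvector v of λ).

  λ = 2: largest Jordan block has size 2, contributing (x − 2)^2

So m_A(x) = (x - 2)^2 = x^2 - 4*x + 4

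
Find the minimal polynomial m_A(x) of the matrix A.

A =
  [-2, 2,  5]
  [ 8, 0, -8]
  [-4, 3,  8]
x^3 - 6*x^2 + 12*x - 8

The characteristic polynomial is χ_A(x) = (x - 2)^3, so the eigenvalues are known. The minimal polynomial is
  m_A(x) = Π_λ (x − λ)^{k_λ}
where k_λ is the size of the *largest* Jordan block for λ (equivalently, the smallest k with (A − λI)^k v = 0 for every generalised eigenvector v of λ).

  λ = 2: largest Jordan block has size 3, contributing (x − 2)^3

So m_A(x) = (x - 2)^3 = x^3 - 6*x^2 + 12*x - 8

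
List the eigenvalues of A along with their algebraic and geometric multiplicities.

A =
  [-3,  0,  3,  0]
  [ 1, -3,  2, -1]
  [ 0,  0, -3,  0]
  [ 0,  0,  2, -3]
λ = -3: alg = 4, geom = 2

Step 1 — factor the characteristic polynomial to read off the algebraic multiplicities:
  χ_A(x) = (x + 3)^4

Step 2 — compute geometric multiplicities via the rank-nullity identity g(λ) = n − rank(A − λI):
  rank(A − (-3)·I) = 2, so dim ker(A − (-3)·I) = n − 2 = 2

Summary:
  λ = -3: algebraic multiplicity = 4, geometric multiplicity = 2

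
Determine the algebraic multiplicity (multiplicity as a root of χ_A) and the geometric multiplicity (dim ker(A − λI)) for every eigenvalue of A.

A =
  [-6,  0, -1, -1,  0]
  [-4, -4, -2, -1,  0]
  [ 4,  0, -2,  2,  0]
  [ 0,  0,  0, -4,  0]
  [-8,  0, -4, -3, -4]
λ = -4: alg = 5, geom = 3

Step 1 — factor the characteristic polynomial to read off the algebraic multiplicities:
  χ_A(x) = (x + 4)^5

Step 2 — compute geometric multiplicities via the rank-nullity identity g(λ) = n − rank(A − λI):
  rank(A − (-4)·I) = 2, so dim ker(A − (-4)·I) = n − 2 = 3

Summary:
  λ = -4: algebraic multiplicity = 5, geometric multiplicity = 3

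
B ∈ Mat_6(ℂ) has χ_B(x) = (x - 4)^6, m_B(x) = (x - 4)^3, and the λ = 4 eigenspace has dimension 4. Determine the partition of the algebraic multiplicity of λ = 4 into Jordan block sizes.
Block sizes for λ = 4: [3, 1, 1, 1]

Step 1 — from the characteristic polynomial, algebraic multiplicity of λ = 4 is 6. From dim ker(B − (4)·I) = 4, there are exactly 4 Jordan blocks for λ = 4.
Step 2 — from the minimal polynomial, the factor (x − 4)^3 tells us the largest block for λ = 4 has size 3.
Step 3 — with total size 6, 4 blocks, and largest block 3, the block sizes (in nonincreasing order) are [3, 1, 1, 1].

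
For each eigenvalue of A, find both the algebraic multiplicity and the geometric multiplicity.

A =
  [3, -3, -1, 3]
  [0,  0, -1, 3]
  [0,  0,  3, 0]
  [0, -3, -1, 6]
λ = 3: alg = 4, geom = 3

Step 1 — factor the characteristic polynomial to read off the algebraic multiplicities:
  χ_A(x) = (x - 3)^4

Step 2 — compute geometric multiplicities via the rank-nullity identity g(λ) = n − rank(A − λI):
  rank(A − (3)·I) = 1, so dim ker(A − (3)·I) = n − 1 = 3

Summary:
  λ = 3: algebraic multiplicity = 4, geometric multiplicity = 3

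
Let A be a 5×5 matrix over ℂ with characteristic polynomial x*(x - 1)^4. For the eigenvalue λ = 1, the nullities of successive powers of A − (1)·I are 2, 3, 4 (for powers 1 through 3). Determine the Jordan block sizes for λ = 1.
Block sizes for λ = 1: [3, 1]

From the dimensions of kernels of powers, the number of Jordan blocks of size at least j is d_j − d_{j−1} where d_j = dim ker(N^j) (with d_0 = 0). Computing the differences gives [2, 1, 1].
The number of blocks of size exactly k is (#blocks of size ≥ k) − (#blocks of size ≥ k + 1), so the partition is: 1 block(s) of size 1, 1 block(s) of size 3.
In nonincreasing order the block sizes are [3, 1].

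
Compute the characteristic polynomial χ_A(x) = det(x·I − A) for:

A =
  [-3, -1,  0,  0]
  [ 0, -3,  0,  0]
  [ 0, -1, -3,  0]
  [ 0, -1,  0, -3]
x^4 + 12*x^3 + 54*x^2 + 108*x + 81

Expanding det(x·I − A) (e.g. by cofactor expansion or by noting that A is similar to its Jordan form J, which has the same characteristic polynomial as A) gives
  χ_A(x) = x^4 + 12*x^3 + 54*x^2 + 108*x + 81
which factors as (x + 3)^4. The eigenvalues (with algebraic multiplicities) are λ = -3 with multiplicity 4.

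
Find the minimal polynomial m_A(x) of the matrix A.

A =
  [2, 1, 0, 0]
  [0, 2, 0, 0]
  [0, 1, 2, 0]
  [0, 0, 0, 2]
x^2 - 4*x + 4

The characteristic polynomial is χ_A(x) = (x - 2)^4, so the eigenvalues are known. The minimal polynomial is
  m_A(x) = Π_λ (x − λ)^{k_λ}
where k_λ is the size of the *largest* Jordan block for λ (equivalently, the smallest k with (A − λI)^k v = 0 for every generalised eigenvector v of λ).

  λ = 2: largest Jordan block has size 2, contributing (x − 2)^2

So m_A(x) = (x - 2)^2 = x^2 - 4*x + 4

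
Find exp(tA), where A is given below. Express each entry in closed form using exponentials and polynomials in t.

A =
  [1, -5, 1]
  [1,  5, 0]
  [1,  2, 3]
e^{tA} =
  [-2*t*exp(3*t) + exp(3*t), t^2*exp(3*t) - 5*t*exp(3*t), -t^2*exp(3*t) + t*exp(3*t)]
  [t*exp(3*t), -t^2*exp(3*t)/2 + 2*t*exp(3*t) + exp(3*t), t^2*exp(3*t)/2]
  [t*exp(3*t), -t^2*exp(3*t)/2 + 2*t*exp(3*t), t^2*exp(3*t)/2 + exp(3*t)]

Strategy: write A = P · J · P⁻¹ where J is a Jordan canonical form, so e^{tA} = P · e^{tJ} · P⁻¹, and e^{tJ} can be computed block-by-block.

A has Jordan form
J =
  [3, 1, 0]
  [0, 3, 1]
  [0, 0, 3]
(up to reordering of blocks).

Per-block formulas:
  For a 3×3 Jordan block J_3(3): exp(t · J_3(3)) = e^(3t)·(I + t·N + (t^2/2)·N^2), where N is the 3×3 nilpotent shift.

After assembling e^{tJ} and conjugating by P, we get:

e^{tA} =
  [-2*t*exp(3*t) + exp(3*t), t^2*exp(3*t) - 5*t*exp(3*t), -t^2*exp(3*t) + t*exp(3*t)]
  [t*exp(3*t), -t^2*exp(3*t)/2 + 2*t*exp(3*t) + exp(3*t), t^2*exp(3*t)/2]
  [t*exp(3*t), -t^2*exp(3*t)/2 + 2*t*exp(3*t), t^2*exp(3*t)/2 + exp(3*t)]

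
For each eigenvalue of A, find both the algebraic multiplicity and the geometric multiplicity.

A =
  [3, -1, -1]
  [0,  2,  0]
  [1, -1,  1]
λ = 2: alg = 3, geom = 2

Step 1 — factor the characteristic polynomial to read off the algebraic multiplicities:
  χ_A(x) = (x - 2)^3

Step 2 — compute geometric multiplicities via the rank-nullity identity g(λ) = n − rank(A − λI):
  rank(A − (2)·I) = 1, so dim ker(A − (2)·I) = n − 1 = 2

Summary:
  λ = 2: algebraic multiplicity = 3, geometric multiplicity = 2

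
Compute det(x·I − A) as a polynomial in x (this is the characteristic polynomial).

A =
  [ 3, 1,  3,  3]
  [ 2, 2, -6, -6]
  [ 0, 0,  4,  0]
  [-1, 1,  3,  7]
x^4 - 16*x^3 + 96*x^2 - 256*x + 256

Expanding det(x·I − A) (e.g. by cofactor expansion or by noting that A is similar to its Jordan form J, which has the same characteristic polynomial as A) gives
  χ_A(x) = x^4 - 16*x^3 + 96*x^2 - 256*x + 256
which factors as (x - 4)^4. The eigenvalues (with algebraic multiplicities) are λ = 4 with multiplicity 4.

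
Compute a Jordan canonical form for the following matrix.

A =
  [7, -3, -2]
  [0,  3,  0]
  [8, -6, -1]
J_2(3) ⊕ J_1(3)

The characteristic polynomial is
  det(x·I − A) = x^3 - 9*x^2 + 27*x - 27 = (x - 3)^3

Eigenvalues and multiplicities (the geometric multiplicity of λ is n − rank(A − λI), which equals the number of Jordan blocks for λ):
  λ = 3: algebraic multiplicity = 3, geometric multiplicity = 2

Determining the block sizes for each eigenvalue:
  λ = 3: 2 blocks summing to 3 forces exactly one block of size 2 and the rest size 1 → block sizes [2, 1]

Assembling the blocks gives a Jordan form
J =
  [3, 1, 0]
  [0, 3, 0]
  [0, 0, 3]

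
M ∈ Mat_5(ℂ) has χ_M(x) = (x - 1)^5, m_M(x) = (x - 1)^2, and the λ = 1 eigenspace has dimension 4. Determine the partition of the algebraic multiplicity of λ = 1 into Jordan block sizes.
Block sizes for λ = 1: [2, 1, 1, 1]

Step 1 — from the characteristic polynomial, algebraic multiplicity of λ = 1 is 5. From dim ker(M − (1)·I) = 4, there are exactly 4 Jordan blocks for λ = 1.
Step 2 — from the minimal polynomial, the factor (x − 1)^2 tells us the largest block for λ = 1 has size 2.
Step 3 — with total size 5, 4 blocks, and largest block 2, the block sizes (in nonincreasing order) are [2, 1, 1, 1].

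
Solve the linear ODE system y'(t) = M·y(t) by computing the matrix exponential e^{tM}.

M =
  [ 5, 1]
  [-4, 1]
e^{tM} =
  [2*t*exp(3*t) + exp(3*t), t*exp(3*t)]
  [-4*t*exp(3*t), -2*t*exp(3*t) + exp(3*t)]

Strategy: write M = P · J · P⁻¹ where J is a Jordan canonical form, so e^{tM} = P · e^{tJ} · P⁻¹, and e^{tJ} can be computed block-by-block.

M has Jordan form
J =
  [3, 1]
  [0, 3]
(up to reordering of blocks).

Per-block formulas:
  For a 2×2 Jordan block J_2(3): exp(t · J_2(3)) = e^(3t)·(I + t·N), where N is the 2×2 nilpotent shift.

After assembling e^{tJ} and conjugating by P, we get:

e^{tM} =
  [2*t*exp(3*t) + exp(3*t), t*exp(3*t)]
  [-4*t*exp(3*t), -2*t*exp(3*t) + exp(3*t)]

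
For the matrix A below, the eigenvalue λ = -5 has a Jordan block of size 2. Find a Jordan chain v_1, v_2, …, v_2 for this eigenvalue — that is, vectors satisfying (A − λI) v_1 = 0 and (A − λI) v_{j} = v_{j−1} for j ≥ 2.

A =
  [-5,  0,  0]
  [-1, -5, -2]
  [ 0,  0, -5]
A Jordan chain for λ = -5 of length 2:
v_1 = (0, -1, 0)ᵀ
v_2 = (1, 0, 0)ᵀ

Let N = A − (-5)·I. We want v_2 with N^2 v_2 = 0 but N^1 v_2 ≠ 0; then v_{j-1} := N · v_j for j = 2, …, 2.

Pick v_2 = (1, 0, 0)ᵀ.
Then v_1 = N · v_2 = (0, -1, 0)ᵀ.

Sanity check: (A − (-5)·I) v_1 = (0, 0, 0)ᵀ = 0. ✓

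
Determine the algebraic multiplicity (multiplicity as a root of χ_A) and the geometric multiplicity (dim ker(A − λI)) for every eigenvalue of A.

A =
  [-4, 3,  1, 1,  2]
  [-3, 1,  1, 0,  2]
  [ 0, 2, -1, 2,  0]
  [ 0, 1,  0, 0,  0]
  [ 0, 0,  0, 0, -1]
λ = -1: alg = 5, geom = 3

Step 1 — factor the characteristic polynomial to read off the algebraic multiplicities:
  χ_A(x) = (x + 1)^5

Step 2 — compute geometric multiplicities via the rank-nullity identity g(λ) = n − rank(A − λI):
  rank(A − (-1)·I) = 2, so dim ker(A − (-1)·I) = n − 2 = 3

Summary:
  λ = -1: algebraic multiplicity = 5, geometric multiplicity = 3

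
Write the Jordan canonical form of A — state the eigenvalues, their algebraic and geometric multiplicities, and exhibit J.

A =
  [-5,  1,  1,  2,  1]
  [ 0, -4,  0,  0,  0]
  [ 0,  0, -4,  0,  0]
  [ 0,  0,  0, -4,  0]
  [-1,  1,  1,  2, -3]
J_2(-4) ⊕ J_1(-4) ⊕ J_1(-4) ⊕ J_1(-4)

The characteristic polynomial is
  det(x·I − A) = x^5 + 20*x^4 + 160*x^3 + 640*x^2 + 1280*x + 1024 = (x + 4)^5

Eigenvalues and multiplicities (the geometric multiplicity of λ is n − rank(A − λI), which equals the number of Jordan blocks for λ):
  λ = -4: algebraic multiplicity = 5, geometric multiplicity = 4

Determining the block sizes for each eigenvalue:
  λ = -4: 4 blocks summing to 5 forces exactly one block of size 2 and the rest size 1 → block sizes [2, 1, 1, 1]

Assembling the blocks gives a Jordan form
J =
  [-4,  1,  0,  0,  0]
  [ 0, -4,  0,  0,  0]
  [ 0,  0, -4,  0,  0]
  [ 0,  0,  0, -4,  0]
  [ 0,  0,  0,  0, -4]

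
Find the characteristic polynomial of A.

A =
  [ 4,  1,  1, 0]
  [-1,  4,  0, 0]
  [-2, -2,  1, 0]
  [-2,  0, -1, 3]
x^4 - 12*x^3 + 54*x^2 - 108*x + 81

Expanding det(x·I − A) (e.g. by cofactor expansion or by noting that A is similar to its Jordan form J, which has the same characteristic polynomial as A) gives
  χ_A(x) = x^4 - 12*x^3 + 54*x^2 - 108*x + 81
which factors as (x - 3)^4. The eigenvalues (with algebraic multiplicities) are λ = 3 with multiplicity 4.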